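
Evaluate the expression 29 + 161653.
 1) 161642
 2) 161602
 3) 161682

29 + 161653 = 161682
3) 161682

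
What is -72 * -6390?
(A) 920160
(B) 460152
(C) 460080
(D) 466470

-72 * -6390 = 460080
C) 460080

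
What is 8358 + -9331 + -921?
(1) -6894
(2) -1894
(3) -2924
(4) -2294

First: 8358 + -9331 = -973
Then: -973 + -921 = -1894
2) -1894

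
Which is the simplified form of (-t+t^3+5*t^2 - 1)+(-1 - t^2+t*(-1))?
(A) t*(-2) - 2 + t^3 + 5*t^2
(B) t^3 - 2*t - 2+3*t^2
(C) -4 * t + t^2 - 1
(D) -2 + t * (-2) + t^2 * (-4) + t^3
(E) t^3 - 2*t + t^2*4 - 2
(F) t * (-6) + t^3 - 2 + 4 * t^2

Adding the polynomials and combining like terms:
(-t + t^3 + 5*t^2 - 1) + (-1 - t^2 + t*(-1))
= t^3 - 2*t + t^2*4 - 2
E) t^3 - 2*t + t^2*4 - 2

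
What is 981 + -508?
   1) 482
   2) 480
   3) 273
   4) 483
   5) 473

981 + -508 = 473
5) 473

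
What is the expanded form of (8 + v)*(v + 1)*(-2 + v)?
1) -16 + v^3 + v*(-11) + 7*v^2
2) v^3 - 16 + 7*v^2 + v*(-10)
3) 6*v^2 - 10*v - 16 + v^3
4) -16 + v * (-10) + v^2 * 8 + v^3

Expanding (8 + v)*(v + 1)*(-2 + v):
= v^3 - 16 + 7*v^2 + v*(-10)
2) v^3 - 16 + 7*v^2 + v*(-10)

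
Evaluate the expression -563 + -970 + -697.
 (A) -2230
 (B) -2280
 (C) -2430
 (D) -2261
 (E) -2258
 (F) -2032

First: -563 + -970 = -1533
Then: -1533 + -697 = -2230
A) -2230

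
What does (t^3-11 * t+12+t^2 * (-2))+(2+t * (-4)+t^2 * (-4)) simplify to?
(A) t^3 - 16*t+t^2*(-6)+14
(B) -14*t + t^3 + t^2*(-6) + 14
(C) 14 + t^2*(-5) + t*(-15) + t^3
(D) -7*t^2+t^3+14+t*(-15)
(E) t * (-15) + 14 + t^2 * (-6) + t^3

Adding the polynomials and combining like terms:
(t^3 - 11*t + 12 + t^2*(-2)) + (2 + t*(-4) + t^2*(-4))
= t * (-15) + 14 + t^2 * (-6) + t^3
E) t * (-15) + 14 + t^2 * (-6) + t^3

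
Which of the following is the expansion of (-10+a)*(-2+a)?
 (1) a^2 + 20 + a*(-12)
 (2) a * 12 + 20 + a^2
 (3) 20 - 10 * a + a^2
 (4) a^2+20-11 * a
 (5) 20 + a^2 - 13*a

Expanding (-10+a)*(-2+a):
= a^2 + 20 + a*(-12)
1) a^2 + 20 + a*(-12)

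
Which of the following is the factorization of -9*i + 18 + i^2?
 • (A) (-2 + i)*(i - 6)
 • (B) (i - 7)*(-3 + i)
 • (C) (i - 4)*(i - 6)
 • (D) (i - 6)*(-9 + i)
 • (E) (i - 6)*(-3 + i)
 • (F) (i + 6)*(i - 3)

We need to factor -9*i + 18 + i^2.
The factored form is (i - 6)*(-3 + i).
E) (i - 6)*(-3 + i)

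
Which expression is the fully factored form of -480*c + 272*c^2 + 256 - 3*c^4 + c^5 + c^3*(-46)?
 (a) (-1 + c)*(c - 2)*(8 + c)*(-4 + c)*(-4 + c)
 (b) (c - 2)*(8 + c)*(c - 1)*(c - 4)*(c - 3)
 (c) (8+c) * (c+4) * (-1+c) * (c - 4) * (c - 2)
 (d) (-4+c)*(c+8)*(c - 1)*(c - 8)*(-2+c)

We need to factor -480*c + 272*c^2 + 256 - 3*c^4 + c^5 + c^3*(-46).
The factored form is (-1 + c)*(c - 2)*(8 + c)*(-4 + c)*(-4 + c).
a) (-1 + c)*(c - 2)*(8 + c)*(-4 + c)*(-4 + c)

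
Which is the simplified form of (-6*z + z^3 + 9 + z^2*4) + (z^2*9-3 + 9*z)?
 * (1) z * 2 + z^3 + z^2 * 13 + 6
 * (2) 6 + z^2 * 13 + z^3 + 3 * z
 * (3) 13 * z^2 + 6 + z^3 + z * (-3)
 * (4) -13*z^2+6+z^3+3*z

Adding the polynomials and combining like terms:
(-6*z + z^3 + 9 + z^2*4) + (z^2*9 - 3 + 9*z)
= 6 + z^2 * 13 + z^3 + 3 * z
2) 6 + z^2 * 13 + z^3 + 3 * z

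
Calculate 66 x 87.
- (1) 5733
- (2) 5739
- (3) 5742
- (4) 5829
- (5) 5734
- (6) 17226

66 * 87 = 5742
3) 5742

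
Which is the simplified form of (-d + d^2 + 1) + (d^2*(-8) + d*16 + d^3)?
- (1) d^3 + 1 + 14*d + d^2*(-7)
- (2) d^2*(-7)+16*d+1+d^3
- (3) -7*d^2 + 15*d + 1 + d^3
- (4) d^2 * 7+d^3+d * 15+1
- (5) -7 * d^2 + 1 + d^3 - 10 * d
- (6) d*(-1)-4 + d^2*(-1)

Adding the polynomials and combining like terms:
(-d + d^2 + 1) + (d^2*(-8) + d*16 + d^3)
= -7*d^2 + 15*d + 1 + d^3
3) -7*d^2 + 15*d + 1 + d^3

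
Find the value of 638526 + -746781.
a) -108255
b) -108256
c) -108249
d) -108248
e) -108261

638526 + -746781 = -108255
a) -108255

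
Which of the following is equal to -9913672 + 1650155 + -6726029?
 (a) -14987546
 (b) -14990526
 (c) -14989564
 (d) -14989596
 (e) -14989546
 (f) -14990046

First: -9913672 + 1650155 = -8263517
Then: -8263517 + -6726029 = -14989546
e) -14989546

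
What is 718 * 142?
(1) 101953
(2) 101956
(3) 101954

718 * 142 = 101956
2) 101956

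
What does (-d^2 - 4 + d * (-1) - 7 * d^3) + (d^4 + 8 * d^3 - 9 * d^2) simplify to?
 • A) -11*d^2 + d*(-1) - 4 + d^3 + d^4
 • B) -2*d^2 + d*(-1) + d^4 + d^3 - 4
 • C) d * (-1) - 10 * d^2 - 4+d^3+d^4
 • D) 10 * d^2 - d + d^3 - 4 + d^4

Adding the polynomials and combining like terms:
(-d^2 - 4 + d*(-1) - 7*d^3) + (d^4 + 8*d^3 - 9*d^2)
= d * (-1) - 10 * d^2 - 4+d^3+d^4
C) d * (-1) - 10 * d^2 - 4+d^3+d^4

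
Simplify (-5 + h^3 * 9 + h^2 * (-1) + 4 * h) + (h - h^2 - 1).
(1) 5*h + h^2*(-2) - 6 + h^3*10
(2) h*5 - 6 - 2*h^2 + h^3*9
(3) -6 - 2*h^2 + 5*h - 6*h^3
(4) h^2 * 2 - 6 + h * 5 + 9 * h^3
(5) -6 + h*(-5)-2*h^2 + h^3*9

Adding the polynomials and combining like terms:
(-5 + h^3*9 + h^2*(-1) + 4*h) + (h - h^2 - 1)
= h*5 - 6 - 2*h^2 + h^3*9
2) h*5 - 6 - 2*h^2 + h^3*9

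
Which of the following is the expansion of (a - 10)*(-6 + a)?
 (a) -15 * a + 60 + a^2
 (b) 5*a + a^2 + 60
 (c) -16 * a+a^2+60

Expanding (a - 10)*(-6 + a):
= -16 * a+a^2+60
c) -16 * a+a^2+60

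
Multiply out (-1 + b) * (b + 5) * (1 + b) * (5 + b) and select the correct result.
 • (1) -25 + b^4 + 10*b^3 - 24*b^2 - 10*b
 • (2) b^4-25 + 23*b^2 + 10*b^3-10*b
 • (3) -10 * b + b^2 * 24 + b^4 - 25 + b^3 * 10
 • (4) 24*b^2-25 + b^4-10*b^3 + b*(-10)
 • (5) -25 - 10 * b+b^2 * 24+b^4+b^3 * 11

Expanding (-1 + b) * (b + 5) * (1 + b) * (5 + b):
= -10 * b + b^2 * 24 + b^4 - 25 + b^3 * 10
3) -10 * b + b^2 * 24 + b^4 - 25 + b^3 * 10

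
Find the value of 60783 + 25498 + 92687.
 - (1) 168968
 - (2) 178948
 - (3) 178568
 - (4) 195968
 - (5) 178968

First: 60783 + 25498 = 86281
Then: 86281 + 92687 = 178968
5) 178968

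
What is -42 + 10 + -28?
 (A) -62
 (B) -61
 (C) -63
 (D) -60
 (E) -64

First: -42 + 10 = -32
Then: -32 + -28 = -60
D) -60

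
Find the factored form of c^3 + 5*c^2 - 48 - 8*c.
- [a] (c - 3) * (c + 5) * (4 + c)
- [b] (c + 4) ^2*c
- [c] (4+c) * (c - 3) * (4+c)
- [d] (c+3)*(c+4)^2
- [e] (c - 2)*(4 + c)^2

We need to factor c^3 + 5*c^2 - 48 - 8*c.
The factored form is (4+c) * (c - 3) * (4+c).
c) (4+c) * (c - 3) * (4+c)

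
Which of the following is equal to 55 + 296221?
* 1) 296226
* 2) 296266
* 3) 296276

55 + 296221 = 296276
3) 296276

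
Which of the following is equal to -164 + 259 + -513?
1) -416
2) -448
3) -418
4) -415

First: -164 + 259 = 95
Then: 95 + -513 = -418
3) -418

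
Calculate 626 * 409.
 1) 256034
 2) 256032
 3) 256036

626 * 409 = 256034
1) 256034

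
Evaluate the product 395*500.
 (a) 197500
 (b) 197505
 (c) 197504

395 * 500 = 197500
a) 197500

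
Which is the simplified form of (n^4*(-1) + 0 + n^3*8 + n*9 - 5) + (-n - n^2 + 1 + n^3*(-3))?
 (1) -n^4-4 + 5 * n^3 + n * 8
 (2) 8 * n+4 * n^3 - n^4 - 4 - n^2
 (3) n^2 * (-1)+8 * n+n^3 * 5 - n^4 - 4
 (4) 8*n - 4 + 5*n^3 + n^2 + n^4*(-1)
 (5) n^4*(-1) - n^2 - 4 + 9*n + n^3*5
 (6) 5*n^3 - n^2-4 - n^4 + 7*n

Adding the polynomials and combining like terms:
(n^4*(-1) + 0 + n^3*8 + n*9 - 5) + (-n - n^2 + 1 + n^3*(-3))
= n^2 * (-1)+8 * n+n^3 * 5 - n^4 - 4
3) n^2 * (-1)+8 * n+n^3 * 5 - n^4 - 4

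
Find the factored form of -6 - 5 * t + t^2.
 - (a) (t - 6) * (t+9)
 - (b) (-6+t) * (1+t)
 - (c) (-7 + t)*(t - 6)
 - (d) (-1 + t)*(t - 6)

We need to factor -6 - 5 * t + t^2.
The factored form is (-6+t) * (1+t).
b) (-6+t) * (1+t)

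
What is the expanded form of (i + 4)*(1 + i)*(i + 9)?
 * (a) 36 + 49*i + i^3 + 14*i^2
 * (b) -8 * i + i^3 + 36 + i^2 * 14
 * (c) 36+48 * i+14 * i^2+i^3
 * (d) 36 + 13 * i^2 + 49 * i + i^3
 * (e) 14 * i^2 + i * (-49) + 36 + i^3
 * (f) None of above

Expanding (i + 4)*(1 + i)*(i + 9):
= 36 + 49*i + i^3 + 14*i^2
a) 36 + 49*i + i^3 + 14*i^2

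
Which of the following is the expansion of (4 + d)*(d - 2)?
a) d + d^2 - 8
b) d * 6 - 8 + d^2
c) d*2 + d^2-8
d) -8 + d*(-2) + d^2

Expanding (4 + d)*(d - 2):
= d*2 + d^2-8
c) d*2 + d^2-8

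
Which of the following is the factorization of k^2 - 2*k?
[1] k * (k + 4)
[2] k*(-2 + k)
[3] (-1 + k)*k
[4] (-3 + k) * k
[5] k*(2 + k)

We need to factor k^2 - 2*k.
The factored form is k*(-2 + k).
2) k*(-2 + k)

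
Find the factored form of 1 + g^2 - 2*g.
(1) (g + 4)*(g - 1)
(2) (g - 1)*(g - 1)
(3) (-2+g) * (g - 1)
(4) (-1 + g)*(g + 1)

We need to factor 1 + g^2 - 2*g.
The factored form is (g - 1)*(g - 1).
2) (g - 1)*(g - 1)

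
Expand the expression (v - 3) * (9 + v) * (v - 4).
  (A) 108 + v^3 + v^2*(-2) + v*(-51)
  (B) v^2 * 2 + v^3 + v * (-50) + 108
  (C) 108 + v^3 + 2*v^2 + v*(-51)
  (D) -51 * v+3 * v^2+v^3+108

Expanding (v - 3) * (9 + v) * (v - 4):
= 108 + v^3 + 2*v^2 + v*(-51)
C) 108 + v^3 + 2*v^2 + v*(-51)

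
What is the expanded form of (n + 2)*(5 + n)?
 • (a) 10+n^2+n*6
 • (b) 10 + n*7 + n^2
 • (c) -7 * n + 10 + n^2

Expanding (n + 2)*(5 + n):
= 10 + n*7 + n^2
b) 10 + n*7 + n^2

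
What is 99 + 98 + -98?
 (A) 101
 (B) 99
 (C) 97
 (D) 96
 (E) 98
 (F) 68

First: 99 + 98 = 197
Then: 197 + -98 = 99
B) 99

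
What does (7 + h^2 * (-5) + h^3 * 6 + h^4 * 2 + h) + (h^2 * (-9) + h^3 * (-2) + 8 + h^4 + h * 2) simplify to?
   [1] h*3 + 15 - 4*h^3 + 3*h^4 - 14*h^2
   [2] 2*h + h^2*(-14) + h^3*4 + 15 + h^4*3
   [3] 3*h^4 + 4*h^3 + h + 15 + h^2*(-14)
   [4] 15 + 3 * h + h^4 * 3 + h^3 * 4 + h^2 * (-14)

Adding the polynomials and combining like terms:
(7 + h^2*(-5) + h^3*6 + h^4*2 + h) + (h^2*(-9) + h^3*(-2) + 8 + h^4 + h*2)
= 15 + 3 * h + h^4 * 3 + h^3 * 4 + h^2 * (-14)
4) 15 + 3 * h + h^4 * 3 + h^3 * 4 + h^2 * (-14)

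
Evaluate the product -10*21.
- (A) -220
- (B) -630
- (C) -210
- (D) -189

-10 * 21 = -210
C) -210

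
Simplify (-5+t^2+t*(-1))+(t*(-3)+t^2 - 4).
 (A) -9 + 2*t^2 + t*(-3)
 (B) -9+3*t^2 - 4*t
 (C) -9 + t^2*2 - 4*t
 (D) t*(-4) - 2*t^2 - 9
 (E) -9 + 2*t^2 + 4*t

Adding the polynomials and combining like terms:
(-5 + t^2 + t*(-1)) + (t*(-3) + t^2 - 4)
= -9 + t^2*2 - 4*t
C) -9 + t^2*2 - 4*t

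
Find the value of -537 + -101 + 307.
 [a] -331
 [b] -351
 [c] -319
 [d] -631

First: -537 + -101 = -638
Then: -638 + 307 = -331
a) -331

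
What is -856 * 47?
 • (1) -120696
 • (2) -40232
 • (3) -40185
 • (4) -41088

-856 * 47 = -40232
2) -40232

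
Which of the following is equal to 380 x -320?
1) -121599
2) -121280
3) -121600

380 * -320 = -121600
3) -121600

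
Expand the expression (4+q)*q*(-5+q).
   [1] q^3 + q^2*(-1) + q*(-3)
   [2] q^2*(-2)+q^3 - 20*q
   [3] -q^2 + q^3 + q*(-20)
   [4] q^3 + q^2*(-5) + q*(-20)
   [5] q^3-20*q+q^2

Expanding (4+q)*q*(-5+q):
= -q^2 + q^3 + q*(-20)
3) -q^2 + q^3 + q*(-20)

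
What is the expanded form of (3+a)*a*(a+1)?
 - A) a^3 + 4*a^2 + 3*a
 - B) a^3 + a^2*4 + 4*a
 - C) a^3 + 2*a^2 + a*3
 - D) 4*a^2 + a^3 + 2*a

Expanding (3+a)*a*(a+1):
= a^3 + 4*a^2 + 3*a
A) a^3 + 4*a^2 + 3*a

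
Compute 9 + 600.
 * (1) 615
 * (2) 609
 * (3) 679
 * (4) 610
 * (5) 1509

9 + 600 = 609
2) 609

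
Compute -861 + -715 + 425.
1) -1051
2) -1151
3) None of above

First: -861 + -715 = -1576
Then: -1576 + 425 = -1151
2) -1151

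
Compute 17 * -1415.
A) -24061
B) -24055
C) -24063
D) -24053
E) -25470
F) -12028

17 * -1415 = -24055
B) -24055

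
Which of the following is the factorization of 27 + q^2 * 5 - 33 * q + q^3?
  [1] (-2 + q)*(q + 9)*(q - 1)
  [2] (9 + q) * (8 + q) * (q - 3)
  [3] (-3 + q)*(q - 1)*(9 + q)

We need to factor 27 + q^2 * 5 - 33 * q + q^3.
The factored form is (-3 + q)*(q - 1)*(9 + q).
3) (-3 + q)*(q - 1)*(9 + q)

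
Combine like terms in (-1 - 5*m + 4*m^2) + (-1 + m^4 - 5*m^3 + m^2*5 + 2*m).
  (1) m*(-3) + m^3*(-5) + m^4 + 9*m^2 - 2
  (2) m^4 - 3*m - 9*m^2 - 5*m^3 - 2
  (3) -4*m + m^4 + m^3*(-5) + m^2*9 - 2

Adding the polynomials and combining like terms:
(-1 - 5*m + 4*m^2) + (-1 + m^4 - 5*m^3 + m^2*5 + 2*m)
= m*(-3) + m^3*(-5) + m^4 + 9*m^2 - 2
1) m*(-3) + m^3*(-5) + m^4 + 9*m^2 - 2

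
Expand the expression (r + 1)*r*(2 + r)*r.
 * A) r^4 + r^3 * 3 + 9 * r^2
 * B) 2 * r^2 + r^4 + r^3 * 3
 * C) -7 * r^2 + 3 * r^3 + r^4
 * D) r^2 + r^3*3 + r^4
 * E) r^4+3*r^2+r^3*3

Expanding (r + 1)*r*(2 + r)*r:
= 2 * r^2 + r^4 + r^3 * 3
B) 2 * r^2 + r^4 + r^3 * 3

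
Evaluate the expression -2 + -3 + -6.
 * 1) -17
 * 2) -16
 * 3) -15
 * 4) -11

First: -2 + -3 = -5
Then: -5 + -6 = -11
4) -11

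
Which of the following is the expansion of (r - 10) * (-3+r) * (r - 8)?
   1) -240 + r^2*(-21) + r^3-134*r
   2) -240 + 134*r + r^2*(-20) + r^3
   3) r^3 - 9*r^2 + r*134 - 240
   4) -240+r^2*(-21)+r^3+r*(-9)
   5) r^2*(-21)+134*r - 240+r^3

Expanding (r - 10) * (-3+r) * (r - 8):
= r^2*(-21)+134*r - 240+r^3
5) r^2*(-21)+134*r - 240+r^3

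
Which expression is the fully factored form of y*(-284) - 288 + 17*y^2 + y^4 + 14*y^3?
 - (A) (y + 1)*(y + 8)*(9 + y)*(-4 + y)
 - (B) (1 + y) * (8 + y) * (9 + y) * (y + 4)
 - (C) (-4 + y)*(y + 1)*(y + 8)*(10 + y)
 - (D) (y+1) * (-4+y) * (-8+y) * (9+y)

We need to factor y*(-284) - 288 + 17*y^2 + y^4 + 14*y^3.
The factored form is (y + 1)*(y + 8)*(9 + y)*(-4 + y).
A) (y + 1)*(y + 8)*(9 + y)*(-4 + y)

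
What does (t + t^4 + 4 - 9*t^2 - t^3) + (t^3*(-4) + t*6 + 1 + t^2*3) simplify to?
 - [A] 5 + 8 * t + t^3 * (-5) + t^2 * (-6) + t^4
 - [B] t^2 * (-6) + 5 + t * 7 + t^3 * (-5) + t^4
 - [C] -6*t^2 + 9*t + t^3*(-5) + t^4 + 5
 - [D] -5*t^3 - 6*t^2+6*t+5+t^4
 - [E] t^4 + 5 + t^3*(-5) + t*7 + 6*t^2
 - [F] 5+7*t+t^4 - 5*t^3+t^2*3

Adding the polynomials and combining like terms:
(t + t^4 + 4 - 9*t^2 - t^3) + (t^3*(-4) + t*6 + 1 + t^2*3)
= t^2 * (-6) + 5 + t * 7 + t^3 * (-5) + t^4
B) t^2 * (-6) + 5 + t * 7 + t^3 * (-5) + t^4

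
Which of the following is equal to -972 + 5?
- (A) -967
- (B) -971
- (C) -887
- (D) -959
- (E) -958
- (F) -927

-972 + 5 = -967
A) -967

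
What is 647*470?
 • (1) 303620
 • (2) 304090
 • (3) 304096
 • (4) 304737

647 * 470 = 304090
2) 304090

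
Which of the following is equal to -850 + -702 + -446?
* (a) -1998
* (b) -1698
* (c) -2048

First: -850 + -702 = -1552
Then: -1552 + -446 = -1998
a) -1998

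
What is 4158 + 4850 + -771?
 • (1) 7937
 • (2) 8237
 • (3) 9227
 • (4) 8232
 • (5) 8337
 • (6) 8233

First: 4158 + 4850 = 9008
Then: 9008 + -771 = 8237
2) 8237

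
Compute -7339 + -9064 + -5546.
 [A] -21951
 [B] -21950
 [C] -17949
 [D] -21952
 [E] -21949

First: -7339 + -9064 = -16403
Then: -16403 + -5546 = -21949
E) -21949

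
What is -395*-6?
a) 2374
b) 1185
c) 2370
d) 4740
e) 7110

-395 * -6 = 2370
c) 2370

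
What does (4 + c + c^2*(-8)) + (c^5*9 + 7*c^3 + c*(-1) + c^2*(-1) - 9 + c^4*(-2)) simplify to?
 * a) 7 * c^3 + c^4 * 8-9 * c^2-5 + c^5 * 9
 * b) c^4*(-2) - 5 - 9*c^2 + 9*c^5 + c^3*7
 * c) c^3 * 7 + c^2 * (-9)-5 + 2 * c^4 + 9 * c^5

Adding the polynomials and combining like terms:
(4 + c + c^2*(-8)) + (c^5*9 + 7*c^3 + c*(-1) + c^2*(-1) - 9 + c^4*(-2))
= c^4*(-2) - 5 - 9*c^2 + 9*c^5 + c^3*7
b) c^4*(-2) - 5 - 9*c^2 + 9*c^5 + c^3*7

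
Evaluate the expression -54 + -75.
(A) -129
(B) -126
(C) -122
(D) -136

-54 + -75 = -129
A) -129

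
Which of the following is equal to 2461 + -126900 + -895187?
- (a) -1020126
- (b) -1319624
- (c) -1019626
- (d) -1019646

First: 2461 + -126900 = -124439
Then: -124439 + -895187 = -1019626
c) -1019626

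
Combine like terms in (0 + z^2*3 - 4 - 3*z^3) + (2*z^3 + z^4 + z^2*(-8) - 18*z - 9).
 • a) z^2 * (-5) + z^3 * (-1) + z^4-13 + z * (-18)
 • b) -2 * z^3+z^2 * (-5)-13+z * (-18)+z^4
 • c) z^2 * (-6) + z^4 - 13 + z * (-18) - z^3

Adding the polynomials and combining like terms:
(0 + z^2*3 - 4 - 3*z^3) + (2*z^3 + z^4 + z^2*(-8) - 18*z - 9)
= z^2 * (-5) + z^3 * (-1) + z^4-13 + z * (-18)
a) z^2 * (-5) + z^3 * (-1) + z^4-13 + z * (-18)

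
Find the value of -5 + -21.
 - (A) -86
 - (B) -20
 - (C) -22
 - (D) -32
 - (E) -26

-5 + -21 = -26
E) -26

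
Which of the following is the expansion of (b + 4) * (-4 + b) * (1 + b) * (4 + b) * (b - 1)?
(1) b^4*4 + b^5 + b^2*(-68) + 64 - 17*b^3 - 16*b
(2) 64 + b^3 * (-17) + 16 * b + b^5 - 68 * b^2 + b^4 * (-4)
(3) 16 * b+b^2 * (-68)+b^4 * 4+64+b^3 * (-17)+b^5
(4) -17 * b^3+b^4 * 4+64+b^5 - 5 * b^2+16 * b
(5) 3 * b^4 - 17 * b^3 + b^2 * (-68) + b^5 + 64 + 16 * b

Expanding (b + 4) * (-4 + b) * (1 + b) * (4 + b) * (b - 1):
= 16 * b+b^2 * (-68)+b^4 * 4+64+b^3 * (-17)+b^5
3) 16 * b+b^2 * (-68)+b^4 * 4+64+b^3 * (-17)+b^5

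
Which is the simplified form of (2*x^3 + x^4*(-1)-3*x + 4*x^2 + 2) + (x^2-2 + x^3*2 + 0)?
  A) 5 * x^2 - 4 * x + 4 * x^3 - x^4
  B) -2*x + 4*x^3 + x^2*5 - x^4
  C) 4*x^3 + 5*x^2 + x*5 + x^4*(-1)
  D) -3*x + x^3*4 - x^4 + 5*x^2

Adding the polynomials and combining like terms:
(2*x^3 + x^4*(-1) - 3*x + 4*x^2 + 2) + (x^2 - 2 + x^3*2 + 0)
= -3*x + x^3*4 - x^4 + 5*x^2
D) -3*x + x^3*4 - x^4 + 5*x^2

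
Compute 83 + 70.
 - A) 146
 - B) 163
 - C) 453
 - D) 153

83 + 70 = 153
D) 153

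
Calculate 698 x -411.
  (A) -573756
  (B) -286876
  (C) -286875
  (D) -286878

698 * -411 = -286878
D) -286878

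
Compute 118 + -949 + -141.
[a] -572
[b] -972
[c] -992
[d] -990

First: 118 + -949 = -831
Then: -831 + -141 = -972
b) -972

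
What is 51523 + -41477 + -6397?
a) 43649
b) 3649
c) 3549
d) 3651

First: 51523 + -41477 = 10046
Then: 10046 + -6397 = 3649
b) 3649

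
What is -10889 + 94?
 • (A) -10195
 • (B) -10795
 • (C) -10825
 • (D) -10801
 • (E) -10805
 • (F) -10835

-10889 + 94 = -10795
B) -10795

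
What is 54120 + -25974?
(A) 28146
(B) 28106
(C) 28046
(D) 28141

54120 + -25974 = 28146
A) 28146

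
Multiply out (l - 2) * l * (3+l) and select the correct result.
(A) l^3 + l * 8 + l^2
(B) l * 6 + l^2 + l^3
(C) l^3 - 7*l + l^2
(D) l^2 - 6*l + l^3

Expanding (l - 2) * l * (3+l):
= l^2 - 6*l + l^3
D) l^2 - 6*l + l^3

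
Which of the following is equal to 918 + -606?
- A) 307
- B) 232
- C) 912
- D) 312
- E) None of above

918 + -606 = 312
D) 312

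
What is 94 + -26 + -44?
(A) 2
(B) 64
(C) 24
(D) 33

First: 94 + -26 = 68
Then: 68 + -44 = 24
C) 24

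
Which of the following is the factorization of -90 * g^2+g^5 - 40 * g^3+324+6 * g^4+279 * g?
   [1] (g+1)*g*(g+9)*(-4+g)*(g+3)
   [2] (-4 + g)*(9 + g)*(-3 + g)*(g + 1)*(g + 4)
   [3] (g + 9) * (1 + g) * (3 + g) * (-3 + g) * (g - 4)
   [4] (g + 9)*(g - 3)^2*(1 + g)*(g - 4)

We need to factor -90 * g^2+g^5 - 40 * g^3+324+6 * g^4+279 * g.
The factored form is (g + 9) * (1 + g) * (3 + g) * (-3 + g) * (g - 4).
3) (g + 9) * (1 + g) * (3 + g) * (-3 + g) * (g - 4)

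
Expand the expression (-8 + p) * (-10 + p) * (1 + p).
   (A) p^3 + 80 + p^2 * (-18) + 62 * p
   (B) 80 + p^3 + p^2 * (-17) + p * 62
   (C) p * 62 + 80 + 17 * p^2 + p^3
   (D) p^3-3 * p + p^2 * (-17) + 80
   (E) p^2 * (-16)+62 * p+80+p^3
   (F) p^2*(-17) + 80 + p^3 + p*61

Expanding (-8 + p) * (-10 + p) * (1 + p):
= 80 + p^3 + p^2 * (-17) + p * 62
B) 80 + p^3 + p^2 * (-17) + p * 62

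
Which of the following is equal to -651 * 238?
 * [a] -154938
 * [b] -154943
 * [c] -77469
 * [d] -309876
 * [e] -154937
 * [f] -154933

-651 * 238 = -154938
a) -154938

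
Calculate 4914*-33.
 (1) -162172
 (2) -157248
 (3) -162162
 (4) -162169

4914 * -33 = -162162
3) -162162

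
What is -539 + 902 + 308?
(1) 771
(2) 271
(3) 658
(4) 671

First: -539 + 902 = 363
Then: 363 + 308 = 671
4) 671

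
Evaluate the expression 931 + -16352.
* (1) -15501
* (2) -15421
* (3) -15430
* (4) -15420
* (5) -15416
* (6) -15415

931 + -16352 = -15421
2) -15421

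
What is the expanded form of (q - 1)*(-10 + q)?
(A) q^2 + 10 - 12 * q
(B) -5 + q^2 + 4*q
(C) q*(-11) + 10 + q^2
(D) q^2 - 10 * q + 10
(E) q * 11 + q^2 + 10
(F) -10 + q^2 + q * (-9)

Expanding (q - 1)*(-10 + q):
= q*(-11) + 10 + q^2
C) q*(-11) + 10 + q^2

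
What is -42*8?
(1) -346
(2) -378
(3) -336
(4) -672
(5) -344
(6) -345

-42 * 8 = -336
3) -336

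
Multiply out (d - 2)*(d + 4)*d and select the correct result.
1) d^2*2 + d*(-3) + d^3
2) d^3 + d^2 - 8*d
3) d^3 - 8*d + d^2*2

Expanding (d - 2)*(d + 4)*d:
= d^3 - 8*d + d^2*2
3) d^3 - 8*d + d^2*2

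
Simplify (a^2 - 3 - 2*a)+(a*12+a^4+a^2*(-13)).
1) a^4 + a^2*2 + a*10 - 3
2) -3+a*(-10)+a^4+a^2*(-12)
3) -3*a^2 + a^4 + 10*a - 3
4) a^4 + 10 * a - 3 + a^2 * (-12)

Adding the polynomials and combining like terms:
(a^2 - 3 - 2*a) + (a*12 + a^4 + a^2*(-13))
= a^4 + 10 * a - 3 + a^2 * (-12)
4) a^4 + 10 * a - 3 + a^2 * (-12)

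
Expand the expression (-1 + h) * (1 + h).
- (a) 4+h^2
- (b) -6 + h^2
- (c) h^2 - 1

Expanding (-1 + h) * (1 + h):
= h^2 - 1
c) h^2 - 1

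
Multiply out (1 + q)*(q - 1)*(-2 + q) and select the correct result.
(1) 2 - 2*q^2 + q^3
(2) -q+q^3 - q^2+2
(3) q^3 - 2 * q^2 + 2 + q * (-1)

Expanding (1 + q)*(q - 1)*(-2 + q):
= q^3 - 2 * q^2 + 2 + q * (-1)
3) q^3 - 2 * q^2 + 2 + q * (-1)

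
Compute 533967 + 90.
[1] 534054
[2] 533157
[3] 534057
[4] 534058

533967 + 90 = 534057
3) 534057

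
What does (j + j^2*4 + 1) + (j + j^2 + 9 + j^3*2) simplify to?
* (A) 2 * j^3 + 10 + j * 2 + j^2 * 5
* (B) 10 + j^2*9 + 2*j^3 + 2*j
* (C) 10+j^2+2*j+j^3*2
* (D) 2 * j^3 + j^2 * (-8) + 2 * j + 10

Adding the polynomials and combining like terms:
(j + j^2*4 + 1) + (j + j^2 + 9 + j^3*2)
= 2 * j^3 + 10 + j * 2 + j^2 * 5
A) 2 * j^3 + 10 + j * 2 + j^2 * 5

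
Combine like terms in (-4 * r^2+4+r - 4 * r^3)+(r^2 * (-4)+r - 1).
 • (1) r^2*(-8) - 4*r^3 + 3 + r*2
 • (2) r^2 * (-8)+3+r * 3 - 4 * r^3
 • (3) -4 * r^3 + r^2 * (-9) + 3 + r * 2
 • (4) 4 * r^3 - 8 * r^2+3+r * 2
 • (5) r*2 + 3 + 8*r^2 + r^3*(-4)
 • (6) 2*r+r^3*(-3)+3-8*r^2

Adding the polynomials and combining like terms:
(-4*r^2 + 4 + r - 4*r^3) + (r^2*(-4) + r - 1)
= r^2*(-8) - 4*r^3 + 3 + r*2
1) r^2*(-8) - 4*r^3 + 3 + r*2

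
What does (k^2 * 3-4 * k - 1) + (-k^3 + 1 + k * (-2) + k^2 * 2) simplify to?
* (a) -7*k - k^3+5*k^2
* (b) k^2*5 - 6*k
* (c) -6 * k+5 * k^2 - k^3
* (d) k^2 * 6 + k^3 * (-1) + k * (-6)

Adding the polynomials and combining like terms:
(k^2*3 - 4*k - 1) + (-k^3 + 1 + k*(-2) + k^2*2)
= -6 * k+5 * k^2 - k^3
c) -6 * k+5 * k^2 - k^3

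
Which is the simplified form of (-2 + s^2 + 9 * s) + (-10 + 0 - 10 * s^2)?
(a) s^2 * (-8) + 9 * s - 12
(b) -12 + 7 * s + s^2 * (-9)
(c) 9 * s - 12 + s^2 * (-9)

Adding the polynomials and combining like terms:
(-2 + s^2 + 9*s) + (-10 + 0 - 10*s^2)
= 9 * s - 12 + s^2 * (-9)
c) 9 * s - 12 + s^2 * (-9)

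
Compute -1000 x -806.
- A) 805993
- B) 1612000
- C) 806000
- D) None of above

-1000 * -806 = 806000
C) 806000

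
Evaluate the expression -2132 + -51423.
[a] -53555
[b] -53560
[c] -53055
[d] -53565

-2132 + -51423 = -53555
a) -53555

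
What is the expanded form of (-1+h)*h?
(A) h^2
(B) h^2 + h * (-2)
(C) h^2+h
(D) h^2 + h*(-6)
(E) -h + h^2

Expanding (-1+h)*h:
= -h + h^2
E) -h + h^2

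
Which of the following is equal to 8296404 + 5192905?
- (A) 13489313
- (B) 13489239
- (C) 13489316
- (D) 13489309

8296404 + 5192905 = 13489309
D) 13489309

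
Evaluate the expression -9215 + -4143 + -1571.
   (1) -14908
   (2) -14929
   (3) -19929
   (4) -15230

First: -9215 + -4143 = -13358
Then: -13358 + -1571 = -14929
2) -14929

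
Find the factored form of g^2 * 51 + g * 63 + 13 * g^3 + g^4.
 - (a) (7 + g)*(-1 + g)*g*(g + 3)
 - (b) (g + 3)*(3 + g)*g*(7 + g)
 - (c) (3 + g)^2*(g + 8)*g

We need to factor g^2 * 51 + g * 63 + 13 * g^3 + g^4.
The factored form is (g + 3)*(3 + g)*g*(7 + g).
b) (g + 3)*(3 + g)*g*(7 + g)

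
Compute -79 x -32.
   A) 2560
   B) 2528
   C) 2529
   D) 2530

-79 * -32 = 2528
B) 2528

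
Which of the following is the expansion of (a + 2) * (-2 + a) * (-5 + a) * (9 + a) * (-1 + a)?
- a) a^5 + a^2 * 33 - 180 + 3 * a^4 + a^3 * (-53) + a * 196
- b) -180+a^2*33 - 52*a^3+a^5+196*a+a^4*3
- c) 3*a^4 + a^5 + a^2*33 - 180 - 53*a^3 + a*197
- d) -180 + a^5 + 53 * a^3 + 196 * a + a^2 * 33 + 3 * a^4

Expanding (a + 2) * (-2 + a) * (-5 + a) * (9 + a) * (-1 + a):
= a^5 + a^2 * 33 - 180 + 3 * a^4 + a^3 * (-53) + a * 196
a) a^5 + a^2 * 33 - 180 + 3 * a^4 + a^3 * (-53) + a * 196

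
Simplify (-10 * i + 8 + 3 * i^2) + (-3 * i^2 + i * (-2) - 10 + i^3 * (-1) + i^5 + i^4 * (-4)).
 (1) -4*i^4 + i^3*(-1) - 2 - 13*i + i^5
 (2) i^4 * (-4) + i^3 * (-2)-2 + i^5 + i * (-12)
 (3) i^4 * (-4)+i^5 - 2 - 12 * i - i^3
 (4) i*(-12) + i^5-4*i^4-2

Adding the polynomials and combining like terms:
(-10*i + 8 + 3*i^2) + (-3*i^2 + i*(-2) - 10 + i^3*(-1) + i^5 + i^4*(-4))
= i^4 * (-4)+i^5 - 2 - 12 * i - i^3
3) i^4 * (-4)+i^5 - 2 - 12 * i - i^3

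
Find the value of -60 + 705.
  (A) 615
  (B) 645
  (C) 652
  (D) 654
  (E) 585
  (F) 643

-60 + 705 = 645
B) 645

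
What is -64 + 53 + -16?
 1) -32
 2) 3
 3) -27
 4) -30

First: -64 + 53 = -11
Then: -11 + -16 = -27
3) -27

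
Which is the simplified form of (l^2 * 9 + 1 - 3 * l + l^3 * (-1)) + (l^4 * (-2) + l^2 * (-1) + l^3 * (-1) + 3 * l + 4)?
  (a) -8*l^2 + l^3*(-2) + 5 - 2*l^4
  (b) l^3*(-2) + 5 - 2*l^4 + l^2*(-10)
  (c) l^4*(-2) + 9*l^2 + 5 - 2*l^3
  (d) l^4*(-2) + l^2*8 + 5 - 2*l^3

Adding the polynomials and combining like terms:
(l^2*9 + 1 - 3*l + l^3*(-1)) + (l^4*(-2) + l^2*(-1) + l^3*(-1) + 3*l + 4)
= l^4*(-2) + l^2*8 + 5 - 2*l^3
d) l^4*(-2) + l^2*8 + 5 - 2*l^3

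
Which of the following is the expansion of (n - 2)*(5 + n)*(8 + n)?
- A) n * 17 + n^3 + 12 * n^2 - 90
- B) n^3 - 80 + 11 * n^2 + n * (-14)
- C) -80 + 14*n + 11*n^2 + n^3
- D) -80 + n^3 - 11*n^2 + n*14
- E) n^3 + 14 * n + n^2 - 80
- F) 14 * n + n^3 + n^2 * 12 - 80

Expanding (n - 2)*(5 + n)*(8 + n):
= -80 + 14*n + 11*n^2 + n^3
C) -80 + 14*n + 11*n^2 + n^3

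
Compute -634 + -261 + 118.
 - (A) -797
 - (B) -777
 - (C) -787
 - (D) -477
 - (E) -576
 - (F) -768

First: -634 + -261 = -895
Then: -895 + 118 = -777
B) -777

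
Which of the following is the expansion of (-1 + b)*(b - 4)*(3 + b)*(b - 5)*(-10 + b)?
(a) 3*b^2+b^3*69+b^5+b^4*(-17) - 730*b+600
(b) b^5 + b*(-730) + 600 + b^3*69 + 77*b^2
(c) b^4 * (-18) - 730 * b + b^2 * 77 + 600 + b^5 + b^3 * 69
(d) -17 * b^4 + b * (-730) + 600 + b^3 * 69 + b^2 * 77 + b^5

Expanding (-1 + b)*(b - 4)*(3 + b)*(b - 5)*(-10 + b):
= -17 * b^4 + b * (-730) + 600 + b^3 * 69 + b^2 * 77 + b^5
d) -17 * b^4 + b * (-730) + 600 + b^3 * 69 + b^2 * 77 + b^5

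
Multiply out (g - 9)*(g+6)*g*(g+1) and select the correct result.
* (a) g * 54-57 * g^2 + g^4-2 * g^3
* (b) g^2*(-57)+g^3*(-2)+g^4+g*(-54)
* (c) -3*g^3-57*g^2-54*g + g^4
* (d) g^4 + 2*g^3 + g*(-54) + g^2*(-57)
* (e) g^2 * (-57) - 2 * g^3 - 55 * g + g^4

Expanding (g - 9)*(g+6)*g*(g+1):
= g^2*(-57)+g^3*(-2)+g^4+g*(-54)
b) g^2*(-57)+g^3*(-2)+g^4+g*(-54)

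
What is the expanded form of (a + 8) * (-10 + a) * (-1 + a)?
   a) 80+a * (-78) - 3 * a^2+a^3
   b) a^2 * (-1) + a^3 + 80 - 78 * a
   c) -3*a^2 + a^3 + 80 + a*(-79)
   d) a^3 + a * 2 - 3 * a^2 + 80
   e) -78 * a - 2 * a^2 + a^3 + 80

Expanding (a + 8) * (-10 + a) * (-1 + a):
= 80+a * (-78) - 3 * a^2+a^3
a) 80+a * (-78) - 3 * a^2+a^3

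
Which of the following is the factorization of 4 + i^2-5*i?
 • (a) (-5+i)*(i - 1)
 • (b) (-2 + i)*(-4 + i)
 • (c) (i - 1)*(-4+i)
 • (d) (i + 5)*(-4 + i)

We need to factor 4 + i^2-5*i.
The factored form is (i - 1)*(-4+i).
c) (i - 1)*(-4+i)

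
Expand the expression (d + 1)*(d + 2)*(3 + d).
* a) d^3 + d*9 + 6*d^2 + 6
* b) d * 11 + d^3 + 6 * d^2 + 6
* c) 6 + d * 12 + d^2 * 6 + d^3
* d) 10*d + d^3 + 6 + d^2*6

Expanding (d + 1)*(d + 2)*(3 + d):
= d * 11 + d^3 + 6 * d^2 + 6
b) d * 11 + d^3 + 6 * d^2 + 6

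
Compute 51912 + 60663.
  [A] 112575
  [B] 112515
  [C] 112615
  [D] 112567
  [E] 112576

51912 + 60663 = 112575
A) 112575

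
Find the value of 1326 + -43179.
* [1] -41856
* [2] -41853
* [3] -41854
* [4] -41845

1326 + -43179 = -41853
2) -41853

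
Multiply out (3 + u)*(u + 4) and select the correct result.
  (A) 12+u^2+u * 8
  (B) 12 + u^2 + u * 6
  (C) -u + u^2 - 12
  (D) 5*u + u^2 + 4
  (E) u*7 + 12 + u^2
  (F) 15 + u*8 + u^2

Expanding (3 + u)*(u + 4):
= u*7 + 12 + u^2
E) u*7 + 12 + u^2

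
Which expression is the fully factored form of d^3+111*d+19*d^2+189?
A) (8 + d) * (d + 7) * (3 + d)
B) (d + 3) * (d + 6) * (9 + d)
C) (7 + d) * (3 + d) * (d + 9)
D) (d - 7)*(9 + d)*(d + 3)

We need to factor d^3+111*d+19*d^2+189.
The factored form is (7 + d) * (3 + d) * (d + 9).
C) (7 + d) * (3 + d) * (d + 9)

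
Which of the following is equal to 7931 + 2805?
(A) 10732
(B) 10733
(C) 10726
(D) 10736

7931 + 2805 = 10736
D) 10736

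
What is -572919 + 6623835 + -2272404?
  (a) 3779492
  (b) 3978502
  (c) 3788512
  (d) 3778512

First: -572919 + 6623835 = 6050916
Then: 6050916 + -2272404 = 3778512
d) 3778512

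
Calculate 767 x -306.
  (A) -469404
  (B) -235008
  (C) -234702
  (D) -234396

767 * -306 = -234702
C) -234702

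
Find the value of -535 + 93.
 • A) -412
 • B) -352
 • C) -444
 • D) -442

-535 + 93 = -442
D) -442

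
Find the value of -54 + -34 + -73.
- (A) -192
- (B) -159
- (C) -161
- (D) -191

First: -54 + -34 = -88
Then: -88 + -73 = -161
C) -161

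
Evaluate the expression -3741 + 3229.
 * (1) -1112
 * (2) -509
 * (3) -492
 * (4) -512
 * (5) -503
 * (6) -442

-3741 + 3229 = -512
4) -512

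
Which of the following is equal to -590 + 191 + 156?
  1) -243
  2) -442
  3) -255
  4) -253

First: -590 + 191 = -399
Then: -399 + 156 = -243
1) -243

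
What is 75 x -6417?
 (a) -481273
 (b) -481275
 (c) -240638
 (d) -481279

75 * -6417 = -481275
b) -481275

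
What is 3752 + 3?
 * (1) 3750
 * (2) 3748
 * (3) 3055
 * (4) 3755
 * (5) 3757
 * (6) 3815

3752 + 3 = 3755
4) 3755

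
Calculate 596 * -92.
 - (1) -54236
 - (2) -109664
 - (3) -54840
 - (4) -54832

596 * -92 = -54832
4) -54832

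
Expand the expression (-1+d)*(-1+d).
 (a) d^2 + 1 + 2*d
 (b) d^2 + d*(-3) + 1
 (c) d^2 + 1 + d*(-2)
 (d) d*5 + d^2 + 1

Expanding (-1+d)*(-1+d):
= d^2 + 1 + d*(-2)
c) d^2 + 1 + d*(-2)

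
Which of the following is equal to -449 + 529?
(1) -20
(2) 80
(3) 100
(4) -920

-449 + 529 = 80
2) 80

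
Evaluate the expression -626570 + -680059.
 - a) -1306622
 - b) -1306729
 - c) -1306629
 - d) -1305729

-626570 + -680059 = -1306629
c) -1306629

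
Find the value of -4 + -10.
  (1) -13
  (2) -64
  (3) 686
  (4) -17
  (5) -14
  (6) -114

-4 + -10 = -14
5) -14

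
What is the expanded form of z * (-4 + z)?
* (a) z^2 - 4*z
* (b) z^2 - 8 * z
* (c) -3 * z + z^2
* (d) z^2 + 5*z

Expanding z * (-4 + z):
= z^2 - 4*z
a) z^2 - 4*z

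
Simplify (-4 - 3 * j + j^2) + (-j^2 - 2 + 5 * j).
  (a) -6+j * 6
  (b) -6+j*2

Adding the polynomials and combining like terms:
(-4 - 3*j + j^2) + (-j^2 - 2 + 5*j)
= -6+j*2
b) -6+j*2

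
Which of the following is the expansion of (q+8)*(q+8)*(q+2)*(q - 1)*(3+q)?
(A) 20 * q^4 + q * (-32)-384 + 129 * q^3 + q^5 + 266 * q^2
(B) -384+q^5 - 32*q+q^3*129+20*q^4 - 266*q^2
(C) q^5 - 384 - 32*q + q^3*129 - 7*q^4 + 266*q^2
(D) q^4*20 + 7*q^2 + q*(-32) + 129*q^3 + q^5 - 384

Expanding (q+8)*(q+8)*(q+2)*(q - 1)*(3+q):
= 20 * q^4 + q * (-32)-384 + 129 * q^3 + q^5 + 266 * q^2
A) 20 * q^4 + q * (-32)-384 + 129 * q^3 + q^5 + 266 * q^2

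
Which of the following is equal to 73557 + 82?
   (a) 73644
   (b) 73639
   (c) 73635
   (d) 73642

73557 + 82 = 73639
b) 73639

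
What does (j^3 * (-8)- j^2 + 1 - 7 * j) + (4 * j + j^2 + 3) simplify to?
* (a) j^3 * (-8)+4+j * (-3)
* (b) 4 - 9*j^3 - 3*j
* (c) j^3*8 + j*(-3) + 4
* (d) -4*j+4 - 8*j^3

Adding the polynomials and combining like terms:
(j^3*(-8) - j^2 + 1 - 7*j) + (4*j + j^2 + 3)
= j^3 * (-8)+4+j * (-3)
a) j^3 * (-8)+4+j * (-3)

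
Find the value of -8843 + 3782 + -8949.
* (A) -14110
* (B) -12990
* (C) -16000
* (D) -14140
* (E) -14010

First: -8843 + 3782 = -5061
Then: -5061 + -8949 = -14010
E) -14010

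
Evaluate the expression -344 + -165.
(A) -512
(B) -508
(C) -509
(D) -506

-344 + -165 = -509
C) -509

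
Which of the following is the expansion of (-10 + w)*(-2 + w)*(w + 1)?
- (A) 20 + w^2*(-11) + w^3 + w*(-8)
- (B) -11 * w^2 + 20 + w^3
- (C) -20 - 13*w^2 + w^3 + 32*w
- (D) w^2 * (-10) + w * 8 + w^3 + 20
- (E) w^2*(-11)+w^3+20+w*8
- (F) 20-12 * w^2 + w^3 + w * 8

Expanding (-10 + w)*(-2 + w)*(w + 1):
= w^2*(-11)+w^3+20+w*8
E) w^2*(-11)+w^3+20+w*8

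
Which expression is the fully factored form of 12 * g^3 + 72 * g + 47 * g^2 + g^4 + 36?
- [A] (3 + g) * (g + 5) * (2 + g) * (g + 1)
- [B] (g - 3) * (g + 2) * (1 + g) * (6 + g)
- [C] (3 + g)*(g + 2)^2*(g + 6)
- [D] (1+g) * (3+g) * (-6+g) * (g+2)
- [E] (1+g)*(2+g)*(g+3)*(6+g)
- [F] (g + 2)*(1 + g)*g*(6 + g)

We need to factor 12 * g^3 + 72 * g + 47 * g^2 + g^4 + 36.
The factored form is (1+g)*(2+g)*(g+3)*(6+g).
E) (1+g)*(2+g)*(g+3)*(6+g)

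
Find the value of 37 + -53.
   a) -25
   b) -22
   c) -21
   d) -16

37 + -53 = -16
d) -16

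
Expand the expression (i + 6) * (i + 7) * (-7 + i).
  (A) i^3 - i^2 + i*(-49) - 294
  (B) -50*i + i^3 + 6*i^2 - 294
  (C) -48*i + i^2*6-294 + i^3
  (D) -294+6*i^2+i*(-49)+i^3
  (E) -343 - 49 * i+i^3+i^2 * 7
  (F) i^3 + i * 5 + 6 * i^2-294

Expanding (i + 6) * (i + 7) * (-7 + i):
= -294+6*i^2+i*(-49)+i^3
D) -294+6*i^2+i*(-49)+i^3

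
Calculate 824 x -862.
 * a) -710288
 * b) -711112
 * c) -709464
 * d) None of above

824 * -862 = -710288
a) -710288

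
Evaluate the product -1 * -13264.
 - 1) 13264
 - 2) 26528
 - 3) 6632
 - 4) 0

-1 * -13264 = 13264
1) 13264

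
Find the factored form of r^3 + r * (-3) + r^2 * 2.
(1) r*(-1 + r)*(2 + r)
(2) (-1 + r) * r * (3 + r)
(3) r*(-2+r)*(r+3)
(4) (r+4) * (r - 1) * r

We need to factor r^3 + r * (-3) + r^2 * 2.
The factored form is (-1 + r) * r * (3 + r).
2) (-1 + r) * r * (3 + r)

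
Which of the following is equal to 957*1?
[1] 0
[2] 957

957 * 1 = 957
2) 957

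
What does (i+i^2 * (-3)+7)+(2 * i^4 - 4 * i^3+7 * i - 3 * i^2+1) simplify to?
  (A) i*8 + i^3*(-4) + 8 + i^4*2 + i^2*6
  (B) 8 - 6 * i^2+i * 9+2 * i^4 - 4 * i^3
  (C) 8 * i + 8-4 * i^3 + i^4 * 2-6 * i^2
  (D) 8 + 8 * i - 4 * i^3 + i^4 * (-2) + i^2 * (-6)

Adding the polynomials and combining like terms:
(i + i^2*(-3) + 7) + (2*i^4 - 4*i^3 + 7*i - 3*i^2 + 1)
= 8 * i + 8-4 * i^3 + i^4 * 2-6 * i^2
C) 8 * i + 8-4 * i^3 + i^4 * 2-6 * i^2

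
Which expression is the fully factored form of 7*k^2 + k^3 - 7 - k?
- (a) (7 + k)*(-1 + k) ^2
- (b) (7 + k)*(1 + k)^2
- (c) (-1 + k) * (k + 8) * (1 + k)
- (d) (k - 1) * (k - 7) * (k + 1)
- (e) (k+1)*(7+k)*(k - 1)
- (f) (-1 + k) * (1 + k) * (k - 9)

We need to factor 7*k^2 + k^3 - 7 - k.
The factored form is (k+1)*(7+k)*(k - 1).
e) (k+1)*(7+k)*(k - 1)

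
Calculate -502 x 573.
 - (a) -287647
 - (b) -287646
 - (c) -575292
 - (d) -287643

-502 * 573 = -287646
b) -287646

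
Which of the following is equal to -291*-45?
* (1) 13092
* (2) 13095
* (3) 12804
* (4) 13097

-291 * -45 = 13095
2) 13095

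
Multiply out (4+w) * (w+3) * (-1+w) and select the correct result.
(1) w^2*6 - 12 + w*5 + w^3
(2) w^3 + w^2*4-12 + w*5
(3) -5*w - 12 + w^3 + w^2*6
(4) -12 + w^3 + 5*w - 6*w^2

Expanding (4+w) * (w+3) * (-1+w):
= w^2*6 - 12 + w*5 + w^3
1) w^2*6 - 12 + w*5 + w^3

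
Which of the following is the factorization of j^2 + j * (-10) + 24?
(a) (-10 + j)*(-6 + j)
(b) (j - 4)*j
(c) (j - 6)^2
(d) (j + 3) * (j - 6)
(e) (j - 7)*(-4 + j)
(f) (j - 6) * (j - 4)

We need to factor j^2 + j * (-10) + 24.
The factored form is (j - 6) * (j - 4).
f) (j - 6) * (j - 4)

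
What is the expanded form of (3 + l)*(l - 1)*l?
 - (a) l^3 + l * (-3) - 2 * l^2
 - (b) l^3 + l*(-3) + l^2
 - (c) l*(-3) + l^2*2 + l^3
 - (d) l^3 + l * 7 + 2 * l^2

Expanding (3 + l)*(l - 1)*l:
= l*(-3) + l^2*2 + l^3
c) l*(-3) + l^2*2 + l^3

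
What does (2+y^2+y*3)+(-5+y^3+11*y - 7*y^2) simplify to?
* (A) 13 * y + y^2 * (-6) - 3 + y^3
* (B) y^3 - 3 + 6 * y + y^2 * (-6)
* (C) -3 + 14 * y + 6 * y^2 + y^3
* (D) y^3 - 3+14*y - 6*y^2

Adding the polynomials and combining like terms:
(2 + y^2 + y*3) + (-5 + y^3 + 11*y - 7*y^2)
= y^3 - 3+14*y - 6*y^2
D) y^3 - 3+14*y - 6*y^2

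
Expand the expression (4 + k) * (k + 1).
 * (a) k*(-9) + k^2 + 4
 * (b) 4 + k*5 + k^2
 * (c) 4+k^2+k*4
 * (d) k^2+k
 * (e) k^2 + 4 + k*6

Expanding (4 + k) * (k + 1):
= 4 + k*5 + k^2
b) 4 + k*5 + k^2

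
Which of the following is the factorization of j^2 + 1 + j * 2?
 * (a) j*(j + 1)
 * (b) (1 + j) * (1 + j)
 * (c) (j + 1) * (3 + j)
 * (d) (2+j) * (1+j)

We need to factor j^2 + 1 + j * 2.
The factored form is (1 + j) * (1 + j).
b) (1 + j) * (1 + j)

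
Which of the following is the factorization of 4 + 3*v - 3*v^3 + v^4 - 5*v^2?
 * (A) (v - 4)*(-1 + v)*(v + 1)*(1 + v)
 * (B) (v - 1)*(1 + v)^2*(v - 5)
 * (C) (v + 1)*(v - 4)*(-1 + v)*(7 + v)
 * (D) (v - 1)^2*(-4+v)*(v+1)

We need to factor 4 + 3*v - 3*v^3 + v^4 - 5*v^2.
The factored form is (v - 4)*(-1 + v)*(v + 1)*(1 + v).
A) (v - 4)*(-1 + v)*(v + 1)*(1 + v)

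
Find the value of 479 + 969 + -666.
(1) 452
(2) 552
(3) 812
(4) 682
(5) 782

First: 479 + 969 = 1448
Then: 1448 + -666 = 782
5) 782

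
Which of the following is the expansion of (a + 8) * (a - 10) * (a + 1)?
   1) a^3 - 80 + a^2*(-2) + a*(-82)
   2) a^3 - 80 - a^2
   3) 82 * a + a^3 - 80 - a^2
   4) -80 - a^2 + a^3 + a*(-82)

Expanding (a + 8) * (a - 10) * (a + 1):
= -80 - a^2 + a^3 + a*(-82)
4) -80 - a^2 + a^3 + a*(-82)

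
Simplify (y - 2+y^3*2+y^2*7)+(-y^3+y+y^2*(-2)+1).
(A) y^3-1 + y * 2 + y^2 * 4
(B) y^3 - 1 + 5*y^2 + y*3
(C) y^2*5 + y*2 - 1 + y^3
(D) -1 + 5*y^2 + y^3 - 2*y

Adding the polynomials and combining like terms:
(y - 2 + y^3*2 + y^2*7) + (-y^3 + y + y^2*(-2) + 1)
= y^2*5 + y*2 - 1 + y^3
C) y^2*5 + y*2 - 1 + y^3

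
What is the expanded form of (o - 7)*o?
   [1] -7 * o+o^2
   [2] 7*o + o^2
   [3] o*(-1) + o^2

Expanding (o - 7)*o:
= -7 * o+o^2
1) -7 * o+o^2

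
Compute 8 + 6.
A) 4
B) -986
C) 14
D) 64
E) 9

8 + 6 = 14
C) 14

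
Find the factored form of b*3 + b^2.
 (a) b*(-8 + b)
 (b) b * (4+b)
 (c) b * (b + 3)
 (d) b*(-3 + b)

We need to factor b*3 + b^2.
The factored form is b * (b + 3).
c) b * (b + 3)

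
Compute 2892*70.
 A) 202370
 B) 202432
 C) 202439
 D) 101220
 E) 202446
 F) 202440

2892 * 70 = 202440
F) 202440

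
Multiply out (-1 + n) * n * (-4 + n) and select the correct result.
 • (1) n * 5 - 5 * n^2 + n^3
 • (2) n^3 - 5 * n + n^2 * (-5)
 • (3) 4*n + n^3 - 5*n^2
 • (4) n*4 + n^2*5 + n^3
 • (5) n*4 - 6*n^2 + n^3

Expanding (-1 + n) * n * (-4 + n):
= 4*n + n^3 - 5*n^2
3) 4*n + n^3 - 5*n^2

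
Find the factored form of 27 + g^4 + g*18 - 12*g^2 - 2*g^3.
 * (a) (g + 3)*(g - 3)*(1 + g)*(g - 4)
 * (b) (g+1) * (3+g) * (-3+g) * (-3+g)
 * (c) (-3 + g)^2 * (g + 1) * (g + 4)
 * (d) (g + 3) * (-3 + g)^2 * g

We need to factor 27 + g^4 + g*18 - 12*g^2 - 2*g^3.
The factored form is (g+1) * (3+g) * (-3+g) * (-3+g).
b) (g+1) * (3+g) * (-3+g) * (-3+g)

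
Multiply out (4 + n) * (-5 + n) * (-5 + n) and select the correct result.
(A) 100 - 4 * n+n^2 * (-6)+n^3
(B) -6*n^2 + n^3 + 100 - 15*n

Expanding (4 + n) * (-5 + n) * (-5 + n):
= -6*n^2 + n^3 + 100 - 15*n
B) -6*n^2 + n^3 + 100 - 15*n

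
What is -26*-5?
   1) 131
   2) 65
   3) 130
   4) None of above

-26 * -5 = 130
3) 130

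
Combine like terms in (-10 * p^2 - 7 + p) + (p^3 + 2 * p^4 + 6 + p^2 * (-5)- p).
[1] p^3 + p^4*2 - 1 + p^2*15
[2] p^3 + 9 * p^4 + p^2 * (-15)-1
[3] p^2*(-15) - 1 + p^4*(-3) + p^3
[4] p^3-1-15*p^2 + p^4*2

Adding the polynomials and combining like terms:
(-10*p^2 - 7 + p) + (p^3 + 2*p^4 + 6 + p^2*(-5) - p)
= p^3-1-15*p^2 + p^4*2
4) p^3-1-15*p^2 + p^4*2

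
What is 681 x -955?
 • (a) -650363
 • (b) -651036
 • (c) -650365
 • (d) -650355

681 * -955 = -650355
d) -650355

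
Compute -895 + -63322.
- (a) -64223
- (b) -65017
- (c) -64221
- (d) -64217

-895 + -63322 = -64217
d) -64217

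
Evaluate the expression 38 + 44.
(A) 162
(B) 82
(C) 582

38 + 44 = 82
B) 82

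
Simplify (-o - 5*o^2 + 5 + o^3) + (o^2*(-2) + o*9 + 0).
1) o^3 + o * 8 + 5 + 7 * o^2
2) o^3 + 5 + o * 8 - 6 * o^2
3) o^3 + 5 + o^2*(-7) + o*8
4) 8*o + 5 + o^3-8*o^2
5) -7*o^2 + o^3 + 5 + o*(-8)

Adding the polynomials and combining like terms:
(-o - 5*o^2 + 5 + o^3) + (o^2*(-2) + o*9 + 0)
= o^3 + 5 + o^2*(-7) + o*8
3) o^3 + 5 + o^2*(-7) + o*8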